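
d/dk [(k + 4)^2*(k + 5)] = (k + 4)*(3*k + 14)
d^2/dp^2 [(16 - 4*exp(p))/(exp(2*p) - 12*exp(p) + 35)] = 4*(-exp(4*p) + 4*exp(3*p) + 66*exp(2*p) - 404*exp(p) + 455)*exp(p)/(exp(6*p) - 36*exp(5*p) + 537*exp(4*p) - 4248*exp(3*p) + 18795*exp(2*p) - 44100*exp(p) + 42875)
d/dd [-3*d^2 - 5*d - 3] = -6*d - 5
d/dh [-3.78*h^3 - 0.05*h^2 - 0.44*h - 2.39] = -11.34*h^2 - 0.1*h - 0.44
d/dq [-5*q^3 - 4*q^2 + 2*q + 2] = -15*q^2 - 8*q + 2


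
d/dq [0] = 0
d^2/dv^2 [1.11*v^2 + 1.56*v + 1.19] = 2.22000000000000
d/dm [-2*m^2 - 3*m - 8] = -4*m - 3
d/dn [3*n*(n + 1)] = 6*n + 3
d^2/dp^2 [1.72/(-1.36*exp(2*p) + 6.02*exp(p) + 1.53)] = (1.72*(2.72*exp(p) - 6.02)*(5.44*exp(p) - 12.04)*exp(p) + (9.3568*exp(p) - 10.3544)*(-1.36*exp(2*p) + 6.02*exp(p) + 1.53))*exp(p)/(-1.36*exp(2*p) + 6.02*exp(p) + 1.53)^3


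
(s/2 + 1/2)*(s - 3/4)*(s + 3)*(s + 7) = s^4/2 + 41*s^3/8 + 91*s^2/8 - 9*s/8 - 63/8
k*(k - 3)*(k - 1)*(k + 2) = k^4 - 2*k^3 - 5*k^2 + 6*k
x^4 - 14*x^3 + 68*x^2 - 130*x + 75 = (x - 5)^2*(x - 3)*(x - 1)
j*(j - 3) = j^2 - 3*j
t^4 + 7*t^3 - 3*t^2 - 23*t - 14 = (t - 2)*(t + 1)^2*(t + 7)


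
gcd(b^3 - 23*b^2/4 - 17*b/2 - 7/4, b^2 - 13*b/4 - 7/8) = b + 1/4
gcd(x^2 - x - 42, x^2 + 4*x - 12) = x + 6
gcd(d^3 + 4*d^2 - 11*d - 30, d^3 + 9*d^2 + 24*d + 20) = d^2 + 7*d + 10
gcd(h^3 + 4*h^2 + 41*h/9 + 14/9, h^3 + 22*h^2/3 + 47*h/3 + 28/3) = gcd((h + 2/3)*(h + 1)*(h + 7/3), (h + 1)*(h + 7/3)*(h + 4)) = h^2 + 10*h/3 + 7/3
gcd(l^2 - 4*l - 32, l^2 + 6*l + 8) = l + 4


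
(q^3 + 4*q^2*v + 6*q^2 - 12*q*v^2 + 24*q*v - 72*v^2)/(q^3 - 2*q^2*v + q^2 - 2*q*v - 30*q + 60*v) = (q + 6*v)/(q - 5)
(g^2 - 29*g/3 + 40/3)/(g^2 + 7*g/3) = (3*g^2 - 29*g + 40)/(g*(3*g + 7))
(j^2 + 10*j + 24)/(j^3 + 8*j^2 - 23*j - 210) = (j + 4)/(j^2 + 2*j - 35)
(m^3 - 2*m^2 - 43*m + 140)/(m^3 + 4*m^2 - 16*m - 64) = (m^2 + 2*m - 35)/(m^2 + 8*m + 16)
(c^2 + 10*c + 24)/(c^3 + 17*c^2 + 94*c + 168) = 1/(c + 7)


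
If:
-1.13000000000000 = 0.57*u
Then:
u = -1.98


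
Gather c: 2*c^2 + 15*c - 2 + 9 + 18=2*c^2 + 15*c + 25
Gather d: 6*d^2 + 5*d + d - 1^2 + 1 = 6*d^2 + 6*d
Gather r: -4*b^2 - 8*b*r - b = -4*b^2 - 8*b*r - b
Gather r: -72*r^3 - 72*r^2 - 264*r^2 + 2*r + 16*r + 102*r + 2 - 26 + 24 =-72*r^3 - 336*r^2 + 120*r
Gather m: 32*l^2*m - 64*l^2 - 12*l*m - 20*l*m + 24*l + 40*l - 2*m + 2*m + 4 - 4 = -64*l^2 + 64*l + m*(32*l^2 - 32*l)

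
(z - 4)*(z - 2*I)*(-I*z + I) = -I*z^3 - 2*z^2 + 5*I*z^2 + 10*z - 4*I*z - 8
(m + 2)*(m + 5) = m^2 + 7*m + 10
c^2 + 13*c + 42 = (c + 6)*(c + 7)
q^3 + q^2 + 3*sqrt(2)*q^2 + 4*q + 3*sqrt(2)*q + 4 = (q + 1)*(q + sqrt(2))*(q + 2*sqrt(2))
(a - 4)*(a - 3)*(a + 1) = a^3 - 6*a^2 + 5*a + 12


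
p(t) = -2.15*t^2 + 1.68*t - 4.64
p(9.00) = -163.67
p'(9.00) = -37.02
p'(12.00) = -49.92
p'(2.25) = -8.00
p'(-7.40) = 33.50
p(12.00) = -294.08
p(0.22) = -4.37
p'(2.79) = -10.32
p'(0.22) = 0.73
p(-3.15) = -31.27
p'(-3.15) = 15.22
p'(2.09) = -7.31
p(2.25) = -11.74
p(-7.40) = -134.81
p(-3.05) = -29.76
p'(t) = 1.68 - 4.3*t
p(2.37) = -12.73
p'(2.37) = -8.51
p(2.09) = -10.52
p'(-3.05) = 14.80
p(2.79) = -16.69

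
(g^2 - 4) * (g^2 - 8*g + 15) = g^4 - 8*g^3 + 11*g^2 + 32*g - 60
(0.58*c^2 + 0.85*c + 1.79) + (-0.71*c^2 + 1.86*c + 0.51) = -0.13*c^2 + 2.71*c + 2.3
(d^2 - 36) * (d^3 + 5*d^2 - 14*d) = d^5 + 5*d^4 - 50*d^3 - 180*d^2 + 504*d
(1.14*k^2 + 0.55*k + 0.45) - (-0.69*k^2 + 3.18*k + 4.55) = 1.83*k^2 - 2.63*k - 4.1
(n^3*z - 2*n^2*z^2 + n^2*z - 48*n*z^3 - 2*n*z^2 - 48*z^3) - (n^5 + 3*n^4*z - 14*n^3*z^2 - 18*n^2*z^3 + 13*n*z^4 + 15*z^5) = -n^5 - 3*n^4*z + 14*n^3*z^2 + n^3*z + 18*n^2*z^3 - 2*n^2*z^2 + n^2*z - 13*n*z^4 - 48*n*z^3 - 2*n*z^2 - 15*z^5 - 48*z^3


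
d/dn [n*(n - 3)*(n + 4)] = 3*n^2 + 2*n - 12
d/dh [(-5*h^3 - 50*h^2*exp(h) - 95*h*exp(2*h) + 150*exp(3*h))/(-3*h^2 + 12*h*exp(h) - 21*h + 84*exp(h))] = 5*((h^2 - 4*h*exp(h) + 7*h - 28*exp(h))*(10*h^2*exp(h) + 3*h^2 + 38*h*exp(2*h) + 20*h*exp(h) - 90*exp(3*h) + 19*exp(2*h)) + (h^3 + 10*h^2*exp(h) + 19*h*exp(2*h) - 30*exp(3*h))*(4*h*exp(h) - 2*h + 32*exp(h) - 7))/(3*(h^2 - 4*h*exp(h) + 7*h - 28*exp(h))^2)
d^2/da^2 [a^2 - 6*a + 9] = 2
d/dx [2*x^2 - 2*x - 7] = 4*x - 2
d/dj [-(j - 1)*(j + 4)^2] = (-3*j - 2)*(j + 4)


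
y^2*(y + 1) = y^3 + y^2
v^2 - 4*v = v*(v - 4)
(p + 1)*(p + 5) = p^2 + 6*p + 5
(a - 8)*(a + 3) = a^2 - 5*a - 24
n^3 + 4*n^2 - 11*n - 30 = (n - 3)*(n + 2)*(n + 5)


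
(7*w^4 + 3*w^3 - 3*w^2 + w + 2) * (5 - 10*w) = -70*w^5 + 5*w^4 + 45*w^3 - 25*w^2 - 15*w + 10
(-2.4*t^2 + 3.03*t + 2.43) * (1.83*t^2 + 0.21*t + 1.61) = -4.392*t^4 + 5.0409*t^3 + 1.2192*t^2 + 5.3886*t + 3.9123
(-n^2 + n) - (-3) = -n^2 + n + 3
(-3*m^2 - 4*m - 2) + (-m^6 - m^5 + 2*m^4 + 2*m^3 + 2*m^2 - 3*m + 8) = -m^6 - m^5 + 2*m^4 + 2*m^3 - m^2 - 7*m + 6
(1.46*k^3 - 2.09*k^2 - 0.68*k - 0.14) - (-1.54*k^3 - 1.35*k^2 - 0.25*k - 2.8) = 3.0*k^3 - 0.74*k^2 - 0.43*k + 2.66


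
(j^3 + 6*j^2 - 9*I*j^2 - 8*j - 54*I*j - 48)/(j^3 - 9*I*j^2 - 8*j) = (j + 6)/j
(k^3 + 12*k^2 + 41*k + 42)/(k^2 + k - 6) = (k^2 + 9*k + 14)/(k - 2)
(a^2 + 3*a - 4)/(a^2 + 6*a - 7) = (a + 4)/(a + 7)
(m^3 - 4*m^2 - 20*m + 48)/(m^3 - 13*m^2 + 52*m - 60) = (m + 4)/(m - 5)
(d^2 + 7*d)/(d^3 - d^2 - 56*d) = 1/(d - 8)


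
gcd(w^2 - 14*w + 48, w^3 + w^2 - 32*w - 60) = w - 6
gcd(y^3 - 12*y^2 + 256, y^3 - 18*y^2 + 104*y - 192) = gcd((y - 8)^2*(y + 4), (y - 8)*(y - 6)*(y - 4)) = y - 8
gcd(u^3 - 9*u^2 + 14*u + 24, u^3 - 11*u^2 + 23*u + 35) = u + 1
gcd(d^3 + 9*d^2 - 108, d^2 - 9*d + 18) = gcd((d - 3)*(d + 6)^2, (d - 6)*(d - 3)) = d - 3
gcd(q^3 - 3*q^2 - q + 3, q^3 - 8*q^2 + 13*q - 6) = q - 1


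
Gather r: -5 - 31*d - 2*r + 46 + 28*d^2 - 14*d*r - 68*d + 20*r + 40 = 28*d^2 - 99*d + r*(18 - 14*d) + 81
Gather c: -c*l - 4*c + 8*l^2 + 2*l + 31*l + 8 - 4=c*(-l - 4) + 8*l^2 + 33*l + 4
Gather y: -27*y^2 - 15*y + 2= -27*y^2 - 15*y + 2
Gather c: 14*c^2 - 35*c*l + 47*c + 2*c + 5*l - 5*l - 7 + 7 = 14*c^2 + c*(49 - 35*l)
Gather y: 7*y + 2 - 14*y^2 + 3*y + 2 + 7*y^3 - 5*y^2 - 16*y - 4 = 7*y^3 - 19*y^2 - 6*y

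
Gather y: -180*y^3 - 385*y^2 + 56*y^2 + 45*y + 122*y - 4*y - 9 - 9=-180*y^3 - 329*y^2 + 163*y - 18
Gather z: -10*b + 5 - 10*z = -10*b - 10*z + 5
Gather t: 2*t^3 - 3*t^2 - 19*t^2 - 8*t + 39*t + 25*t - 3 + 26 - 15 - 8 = 2*t^3 - 22*t^2 + 56*t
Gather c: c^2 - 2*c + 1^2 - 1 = c^2 - 2*c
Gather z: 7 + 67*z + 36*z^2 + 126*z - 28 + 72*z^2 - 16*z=108*z^2 + 177*z - 21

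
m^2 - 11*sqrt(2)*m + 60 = (m - 6*sqrt(2))*(m - 5*sqrt(2))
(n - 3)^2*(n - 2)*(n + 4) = n^4 - 4*n^3 - 11*n^2 + 66*n - 72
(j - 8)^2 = j^2 - 16*j + 64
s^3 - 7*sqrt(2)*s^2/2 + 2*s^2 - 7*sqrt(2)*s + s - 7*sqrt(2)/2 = (s + 1)^2*(s - 7*sqrt(2)/2)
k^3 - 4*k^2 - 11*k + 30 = (k - 5)*(k - 2)*(k + 3)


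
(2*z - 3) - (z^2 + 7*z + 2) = -z^2 - 5*z - 5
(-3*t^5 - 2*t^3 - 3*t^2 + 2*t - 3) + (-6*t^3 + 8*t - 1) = -3*t^5 - 8*t^3 - 3*t^2 + 10*t - 4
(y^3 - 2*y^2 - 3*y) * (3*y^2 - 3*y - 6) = 3*y^5 - 9*y^4 - 9*y^3 + 21*y^2 + 18*y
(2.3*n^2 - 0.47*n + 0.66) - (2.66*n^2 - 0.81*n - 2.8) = -0.36*n^2 + 0.34*n + 3.46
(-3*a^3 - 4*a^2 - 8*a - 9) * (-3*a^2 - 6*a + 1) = 9*a^5 + 30*a^4 + 45*a^3 + 71*a^2 + 46*a - 9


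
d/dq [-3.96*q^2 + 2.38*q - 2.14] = 2.38 - 7.92*q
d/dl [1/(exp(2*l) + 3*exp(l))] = (-2*exp(l) - 3)*exp(-l)/(exp(l) + 3)^2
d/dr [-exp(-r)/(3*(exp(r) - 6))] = 2*(exp(r) - 3)*exp(-r)/(3*(exp(r) - 6)^2)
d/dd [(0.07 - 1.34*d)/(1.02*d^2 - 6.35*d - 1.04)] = (1.3668*d^2 - 0.142799999999999*d + 1.8381)/(1.0404*d^4 - 12.954*d^3 + 38.2009*d^2 + 13.208*d + 1.0816)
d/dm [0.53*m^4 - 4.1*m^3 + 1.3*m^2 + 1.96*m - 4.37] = 2.12*m^3 - 12.3*m^2 + 2.6*m + 1.96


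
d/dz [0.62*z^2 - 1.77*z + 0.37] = 1.24*z - 1.77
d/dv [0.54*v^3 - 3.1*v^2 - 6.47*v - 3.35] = 1.62*v^2 - 6.2*v - 6.47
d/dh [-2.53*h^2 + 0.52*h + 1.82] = 0.52 - 5.06*h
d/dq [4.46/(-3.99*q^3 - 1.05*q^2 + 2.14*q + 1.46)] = (53.3862*q^2 + 9.366*q - 9.5444)/(3.99*q^3 + 1.05*q^2 - 2.14*q - 1.46)^2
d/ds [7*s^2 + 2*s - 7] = 14*s + 2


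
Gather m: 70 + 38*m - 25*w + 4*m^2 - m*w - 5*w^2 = 4*m^2 + m*(38 - w) - 5*w^2 - 25*w + 70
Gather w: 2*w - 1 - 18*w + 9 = 8 - 16*w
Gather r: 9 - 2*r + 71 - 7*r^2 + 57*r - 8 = -7*r^2 + 55*r + 72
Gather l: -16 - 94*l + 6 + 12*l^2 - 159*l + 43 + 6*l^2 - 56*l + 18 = 18*l^2 - 309*l + 51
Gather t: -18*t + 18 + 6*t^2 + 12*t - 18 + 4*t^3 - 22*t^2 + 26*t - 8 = 4*t^3 - 16*t^2 + 20*t - 8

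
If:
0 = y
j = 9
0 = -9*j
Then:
No Solution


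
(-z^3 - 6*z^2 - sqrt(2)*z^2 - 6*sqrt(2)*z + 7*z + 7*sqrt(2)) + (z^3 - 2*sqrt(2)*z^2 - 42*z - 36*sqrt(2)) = -6*z^2 - 3*sqrt(2)*z^2 - 35*z - 6*sqrt(2)*z - 29*sqrt(2)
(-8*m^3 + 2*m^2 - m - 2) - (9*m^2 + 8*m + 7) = -8*m^3 - 7*m^2 - 9*m - 9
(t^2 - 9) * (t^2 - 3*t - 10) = t^4 - 3*t^3 - 19*t^2 + 27*t + 90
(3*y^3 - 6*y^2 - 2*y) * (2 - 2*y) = -6*y^4 + 18*y^3 - 8*y^2 - 4*y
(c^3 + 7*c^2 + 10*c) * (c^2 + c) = c^5 + 8*c^4 + 17*c^3 + 10*c^2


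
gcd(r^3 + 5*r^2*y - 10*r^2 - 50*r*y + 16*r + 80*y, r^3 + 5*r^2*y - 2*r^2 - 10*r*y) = r^2 + 5*r*y - 2*r - 10*y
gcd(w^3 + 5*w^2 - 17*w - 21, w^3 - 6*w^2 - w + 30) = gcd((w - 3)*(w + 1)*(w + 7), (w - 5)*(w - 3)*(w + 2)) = w - 3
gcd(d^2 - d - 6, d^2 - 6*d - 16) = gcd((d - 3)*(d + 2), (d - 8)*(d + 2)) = d + 2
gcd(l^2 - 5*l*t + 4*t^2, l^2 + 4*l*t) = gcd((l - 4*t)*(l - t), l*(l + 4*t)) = 1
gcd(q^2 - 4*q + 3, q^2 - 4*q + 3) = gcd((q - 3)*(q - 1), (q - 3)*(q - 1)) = q^2 - 4*q + 3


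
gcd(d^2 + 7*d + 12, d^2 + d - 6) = d + 3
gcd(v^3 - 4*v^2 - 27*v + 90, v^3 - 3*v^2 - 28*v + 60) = v^2 - v - 30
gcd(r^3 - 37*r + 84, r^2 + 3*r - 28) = r^2 + 3*r - 28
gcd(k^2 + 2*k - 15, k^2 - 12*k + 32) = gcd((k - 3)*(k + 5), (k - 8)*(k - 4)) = 1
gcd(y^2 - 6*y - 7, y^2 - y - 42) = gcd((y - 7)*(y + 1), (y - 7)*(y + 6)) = y - 7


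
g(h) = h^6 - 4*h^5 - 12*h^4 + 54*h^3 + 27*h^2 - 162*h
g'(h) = 6*h^5 - 20*h^4 - 48*h^3 + 162*h^2 + 54*h - 162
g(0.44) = -61.96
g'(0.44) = -111.62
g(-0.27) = 44.59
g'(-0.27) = -163.94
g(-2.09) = -22.57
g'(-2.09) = 250.11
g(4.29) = 422.28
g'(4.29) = 1205.55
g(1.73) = -62.52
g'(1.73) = 81.57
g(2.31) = -17.37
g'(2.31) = 60.69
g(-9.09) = 693595.57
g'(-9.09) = -460129.43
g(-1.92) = 19.76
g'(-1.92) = 242.91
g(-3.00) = 0.00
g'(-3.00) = -648.00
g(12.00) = 1837080.00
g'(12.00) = 1019142.00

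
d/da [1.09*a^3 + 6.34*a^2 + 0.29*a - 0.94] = 3.27*a^2 + 12.68*a + 0.29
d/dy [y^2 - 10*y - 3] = 2*y - 10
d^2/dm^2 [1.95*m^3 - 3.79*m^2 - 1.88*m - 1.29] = 11.7*m - 7.58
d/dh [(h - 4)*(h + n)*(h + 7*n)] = 3*h^2 + 16*h*n - 8*h + 7*n^2 - 32*n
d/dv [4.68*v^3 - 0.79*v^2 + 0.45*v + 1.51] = 14.04*v^2 - 1.58*v + 0.45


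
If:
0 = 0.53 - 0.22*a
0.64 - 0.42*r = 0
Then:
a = 2.41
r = 1.52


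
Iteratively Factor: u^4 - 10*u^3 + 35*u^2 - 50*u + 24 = (u - 1)*(u^3 - 9*u^2 + 26*u - 24) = (u - 2)*(u - 1)*(u^2 - 7*u + 12) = (u - 3)*(u - 2)*(u - 1)*(u - 4)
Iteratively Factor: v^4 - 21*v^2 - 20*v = (v + 4)*(v^3 - 4*v^2 - 5*v) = (v + 1)*(v + 4)*(v^2 - 5*v) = v*(v + 1)*(v + 4)*(v - 5)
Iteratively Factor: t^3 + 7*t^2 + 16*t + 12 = (t + 2)*(t^2 + 5*t + 6) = (t + 2)*(t + 3)*(t + 2)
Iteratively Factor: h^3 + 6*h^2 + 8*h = (h + 4)*(h^2 + 2*h) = (h + 2)*(h + 4)*(h)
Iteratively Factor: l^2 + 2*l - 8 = (l + 4)*(l - 2)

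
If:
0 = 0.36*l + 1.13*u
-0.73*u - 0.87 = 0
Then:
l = 3.74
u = -1.19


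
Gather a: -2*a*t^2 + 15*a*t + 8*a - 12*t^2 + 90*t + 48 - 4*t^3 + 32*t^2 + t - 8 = a*(-2*t^2 + 15*t + 8) - 4*t^3 + 20*t^2 + 91*t + 40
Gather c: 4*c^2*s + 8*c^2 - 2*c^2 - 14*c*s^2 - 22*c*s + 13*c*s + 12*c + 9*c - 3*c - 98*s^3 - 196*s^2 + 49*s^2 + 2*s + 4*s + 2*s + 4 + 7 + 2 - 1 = c^2*(4*s + 6) + c*(-14*s^2 - 9*s + 18) - 98*s^3 - 147*s^2 + 8*s + 12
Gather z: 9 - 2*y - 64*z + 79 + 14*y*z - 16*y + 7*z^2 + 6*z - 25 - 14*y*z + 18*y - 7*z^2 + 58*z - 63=0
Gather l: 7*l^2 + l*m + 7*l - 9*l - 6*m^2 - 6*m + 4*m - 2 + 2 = 7*l^2 + l*(m - 2) - 6*m^2 - 2*m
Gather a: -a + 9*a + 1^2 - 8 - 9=8*a - 16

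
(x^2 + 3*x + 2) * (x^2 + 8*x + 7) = x^4 + 11*x^3 + 33*x^2 + 37*x + 14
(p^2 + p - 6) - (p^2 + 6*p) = -5*p - 6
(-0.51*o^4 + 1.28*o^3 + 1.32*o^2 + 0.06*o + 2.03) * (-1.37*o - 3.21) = 0.6987*o^5 - 0.1165*o^4 - 5.9172*o^3 - 4.3194*o^2 - 2.9737*o - 6.5163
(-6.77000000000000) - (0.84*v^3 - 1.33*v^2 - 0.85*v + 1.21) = -0.84*v^3 + 1.33*v^2 + 0.85*v - 7.98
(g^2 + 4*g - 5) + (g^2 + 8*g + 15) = 2*g^2 + 12*g + 10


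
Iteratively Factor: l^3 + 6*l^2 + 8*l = (l + 2)*(l^2 + 4*l) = (l + 2)*(l + 4)*(l)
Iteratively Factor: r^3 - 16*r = (r)*(r^2 - 16) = r*(r - 4)*(r + 4)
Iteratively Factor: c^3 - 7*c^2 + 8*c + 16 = (c - 4)*(c^2 - 3*c - 4) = (c - 4)*(c + 1)*(c - 4)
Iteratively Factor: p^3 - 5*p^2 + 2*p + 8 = (p + 1)*(p^2 - 6*p + 8) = (p - 2)*(p + 1)*(p - 4)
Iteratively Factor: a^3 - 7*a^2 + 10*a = (a)*(a^2 - 7*a + 10) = a*(a - 2)*(a - 5)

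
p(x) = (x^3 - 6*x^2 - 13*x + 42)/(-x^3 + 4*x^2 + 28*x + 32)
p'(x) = (3*x^2 - 12*x - 13)/(-x^3 + 4*x^2 + 28*x + 32) + (3*x^2 - 8*x - 28)*(x^3 - 6*x^2 - 13*x + 42)/(-x^3 + 4*x^2 + 28*x + 32)^2 = 2*(-x^3 + 17*x^2 + 19*x - 398)/(x^5 - 10*x^4 - 20*x^3 + 200*x^2 + 640*x + 512)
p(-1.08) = 6.22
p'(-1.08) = -12.38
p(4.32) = -0.31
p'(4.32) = -0.05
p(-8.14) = -1.30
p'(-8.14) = -0.04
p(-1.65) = 36.06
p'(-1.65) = -189.64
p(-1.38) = 12.73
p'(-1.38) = -37.12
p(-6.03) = -1.39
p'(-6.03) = -0.05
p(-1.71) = 51.05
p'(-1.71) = -326.84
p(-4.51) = -1.44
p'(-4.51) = 0.04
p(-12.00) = -1.20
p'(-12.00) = -0.02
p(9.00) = -1.39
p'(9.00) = 0.63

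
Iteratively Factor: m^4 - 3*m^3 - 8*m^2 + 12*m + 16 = (m + 1)*(m^3 - 4*m^2 - 4*m + 16) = (m - 4)*(m + 1)*(m^2 - 4) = (m - 4)*(m + 1)*(m + 2)*(m - 2)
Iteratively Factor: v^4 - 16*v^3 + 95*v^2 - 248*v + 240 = (v - 5)*(v^3 - 11*v^2 + 40*v - 48) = (v - 5)*(v - 3)*(v^2 - 8*v + 16) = (v - 5)*(v - 4)*(v - 3)*(v - 4)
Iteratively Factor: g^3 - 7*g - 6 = (g + 2)*(g^2 - 2*g - 3) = (g - 3)*(g + 2)*(g + 1)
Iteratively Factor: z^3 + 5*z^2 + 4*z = (z + 4)*(z^2 + z) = (z + 1)*(z + 4)*(z)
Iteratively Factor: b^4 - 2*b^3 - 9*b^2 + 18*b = (b - 2)*(b^3 - 9*b) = (b - 3)*(b - 2)*(b^2 + 3*b) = b*(b - 3)*(b - 2)*(b + 3)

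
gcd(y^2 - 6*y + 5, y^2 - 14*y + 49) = 1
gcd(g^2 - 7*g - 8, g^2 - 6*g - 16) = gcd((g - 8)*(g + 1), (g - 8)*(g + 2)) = g - 8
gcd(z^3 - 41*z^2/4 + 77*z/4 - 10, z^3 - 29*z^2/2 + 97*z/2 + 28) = z - 8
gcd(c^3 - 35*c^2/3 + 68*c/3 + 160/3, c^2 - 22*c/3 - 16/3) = c - 8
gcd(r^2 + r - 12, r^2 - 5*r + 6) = r - 3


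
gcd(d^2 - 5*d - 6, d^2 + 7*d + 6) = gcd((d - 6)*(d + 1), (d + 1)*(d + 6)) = d + 1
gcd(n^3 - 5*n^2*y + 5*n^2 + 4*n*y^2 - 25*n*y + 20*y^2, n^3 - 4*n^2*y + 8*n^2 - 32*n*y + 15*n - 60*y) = -n^2 + 4*n*y - 5*n + 20*y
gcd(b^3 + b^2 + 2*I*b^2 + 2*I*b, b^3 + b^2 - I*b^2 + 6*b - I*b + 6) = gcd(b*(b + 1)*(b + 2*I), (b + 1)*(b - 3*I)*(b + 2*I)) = b^2 + b*(1 + 2*I) + 2*I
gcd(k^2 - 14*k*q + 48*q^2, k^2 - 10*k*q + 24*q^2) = -k + 6*q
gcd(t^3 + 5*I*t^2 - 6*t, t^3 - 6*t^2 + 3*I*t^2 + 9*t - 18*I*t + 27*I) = t + 3*I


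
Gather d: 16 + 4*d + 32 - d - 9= 3*d + 39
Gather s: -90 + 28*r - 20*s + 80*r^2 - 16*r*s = 80*r^2 + 28*r + s*(-16*r - 20) - 90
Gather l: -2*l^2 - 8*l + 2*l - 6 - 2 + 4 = -2*l^2 - 6*l - 4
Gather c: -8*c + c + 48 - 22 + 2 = 28 - 7*c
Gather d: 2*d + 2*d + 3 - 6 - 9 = 4*d - 12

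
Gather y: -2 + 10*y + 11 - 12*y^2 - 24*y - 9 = -12*y^2 - 14*y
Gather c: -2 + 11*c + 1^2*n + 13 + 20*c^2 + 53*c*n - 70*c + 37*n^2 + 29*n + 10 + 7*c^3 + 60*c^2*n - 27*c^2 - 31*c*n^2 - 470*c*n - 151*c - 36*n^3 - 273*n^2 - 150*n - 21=7*c^3 + c^2*(60*n - 7) + c*(-31*n^2 - 417*n - 210) - 36*n^3 - 236*n^2 - 120*n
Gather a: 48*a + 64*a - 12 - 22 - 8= 112*a - 42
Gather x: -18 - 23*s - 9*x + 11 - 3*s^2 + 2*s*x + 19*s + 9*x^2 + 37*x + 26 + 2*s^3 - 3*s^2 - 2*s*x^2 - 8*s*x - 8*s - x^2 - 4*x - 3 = 2*s^3 - 6*s^2 - 12*s + x^2*(8 - 2*s) + x*(24 - 6*s) + 16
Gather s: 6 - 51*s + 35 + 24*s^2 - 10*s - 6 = 24*s^2 - 61*s + 35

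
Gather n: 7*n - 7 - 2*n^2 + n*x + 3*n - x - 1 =-2*n^2 + n*(x + 10) - x - 8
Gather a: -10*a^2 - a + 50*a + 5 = -10*a^2 + 49*a + 5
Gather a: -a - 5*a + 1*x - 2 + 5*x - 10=-6*a + 6*x - 12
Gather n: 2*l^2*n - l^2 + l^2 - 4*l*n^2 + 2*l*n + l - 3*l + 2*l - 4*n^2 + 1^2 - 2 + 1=n^2*(-4*l - 4) + n*(2*l^2 + 2*l)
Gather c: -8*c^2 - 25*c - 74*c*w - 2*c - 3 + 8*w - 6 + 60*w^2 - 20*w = -8*c^2 + c*(-74*w - 27) + 60*w^2 - 12*w - 9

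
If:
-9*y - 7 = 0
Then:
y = -7/9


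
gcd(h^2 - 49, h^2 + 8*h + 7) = h + 7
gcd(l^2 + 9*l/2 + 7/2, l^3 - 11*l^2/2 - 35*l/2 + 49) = l + 7/2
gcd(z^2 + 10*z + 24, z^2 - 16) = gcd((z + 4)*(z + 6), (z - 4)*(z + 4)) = z + 4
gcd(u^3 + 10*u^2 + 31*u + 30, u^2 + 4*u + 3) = u + 3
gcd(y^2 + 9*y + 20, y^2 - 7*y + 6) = 1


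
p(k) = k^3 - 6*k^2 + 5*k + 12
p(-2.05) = -32.08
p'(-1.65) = 32.97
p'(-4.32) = 112.83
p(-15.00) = -4788.00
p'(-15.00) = 860.00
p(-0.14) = 11.18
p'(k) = 3*k^2 - 12*k + 5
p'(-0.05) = 5.61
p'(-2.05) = 42.21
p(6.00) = 42.00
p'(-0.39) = 10.14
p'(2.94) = -4.35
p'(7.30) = 77.27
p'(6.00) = 41.00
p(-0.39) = 9.08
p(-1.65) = -17.08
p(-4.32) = -202.20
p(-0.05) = 11.73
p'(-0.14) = 6.74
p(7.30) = 117.78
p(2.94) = 0.25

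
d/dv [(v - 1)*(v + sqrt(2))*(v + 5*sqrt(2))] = 3*v^2 - 2*v + 12*sqrt(2)*v - 6*sqrt(2) + 10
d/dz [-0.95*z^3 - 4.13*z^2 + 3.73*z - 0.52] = -2.85*z^2 - 8.26*z + 3.73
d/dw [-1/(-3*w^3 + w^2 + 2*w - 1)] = (-9*w^2 + 2*w + 2)/(3*w^3 - w^2 - 2*w + 1)^2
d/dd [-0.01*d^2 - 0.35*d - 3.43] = -0.02*d - 0.35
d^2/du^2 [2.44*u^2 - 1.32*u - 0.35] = 4.88000000000000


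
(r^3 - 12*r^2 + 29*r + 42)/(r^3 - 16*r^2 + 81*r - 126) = (r + 1)/(r - 3)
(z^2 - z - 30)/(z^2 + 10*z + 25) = (z - 6)/(z + 5)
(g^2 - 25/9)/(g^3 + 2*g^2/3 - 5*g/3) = (g - 5/3)/(g*(g - 1))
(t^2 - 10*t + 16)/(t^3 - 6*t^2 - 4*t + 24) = (t - 8)/(t^2 - 4*t - 12)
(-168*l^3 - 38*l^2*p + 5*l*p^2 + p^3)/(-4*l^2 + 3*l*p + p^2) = (-42*l^2 + l*p + p^2)/(-l + p)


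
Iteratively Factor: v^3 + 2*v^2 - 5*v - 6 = (v + 1)*(v^2 + v - 6) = (v - 2)*(v + 1)*(v + 3)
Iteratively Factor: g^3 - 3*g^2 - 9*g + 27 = (g - 3)*(g^2 - 9) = (g - 3)*(g + 3)*(g - 3)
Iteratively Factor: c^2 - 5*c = (c)*(c - 5)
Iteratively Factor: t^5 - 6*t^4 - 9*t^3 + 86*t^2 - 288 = (t - 4)*(t^4 - 2*t^3 - 17*t^2 + 18*t + 72) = (t - 4)^2*(t^3 + 2*t^2 - 9*t - 18) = (t - 4)^2*(t + 2)*(t^2 - 9) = (t - 4)^2*(t - 3)*(t + 2)*(t + 3)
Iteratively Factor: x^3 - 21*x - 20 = (x - 5)*(x^2 + 5*x + 4) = (x - 5)*(x + 4)*(x + 1)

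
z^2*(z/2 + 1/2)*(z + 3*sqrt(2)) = z^4/2 + z^3/2 + 3*sqrt(2)*z^3/2 + 3*sqrt(2)*z^2/2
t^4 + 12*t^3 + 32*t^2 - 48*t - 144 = (t - 2)*(t + 2)*(t + 6)^2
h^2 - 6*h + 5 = (h - 5)*(h - 1)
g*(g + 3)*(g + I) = g^3 + 3*g^2 + I*g^2 + 3*I*g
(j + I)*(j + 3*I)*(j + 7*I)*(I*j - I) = I*j^4 - 11*j^3 - I*j^3 + 11*j^2 - 31*I*j^2 + 21*j + 31*I*j - 21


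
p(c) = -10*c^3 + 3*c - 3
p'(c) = 3 - 30*c^2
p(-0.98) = 3.47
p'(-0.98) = -25.81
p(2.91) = -240.69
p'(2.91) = -251.04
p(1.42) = -27.37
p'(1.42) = -57.49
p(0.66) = -3.89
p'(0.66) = -10.07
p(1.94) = -70.19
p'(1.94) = -109.91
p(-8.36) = 5814.69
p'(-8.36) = -2093.69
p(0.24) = -2.42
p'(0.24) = 1.27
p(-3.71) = 496.52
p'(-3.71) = -409.92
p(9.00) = -7266.00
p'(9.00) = -2427.00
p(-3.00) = 258.00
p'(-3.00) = -267.00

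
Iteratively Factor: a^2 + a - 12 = (a + 4)*(a - 3)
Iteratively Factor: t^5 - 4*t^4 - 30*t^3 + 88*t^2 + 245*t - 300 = (t + 3)*(t^4 - 7*t^3 - 9*t^2 + 115*t - 100) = (t - 5)*(t + 3)*(t^3 - 2*t^2 - 19*t + 20) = (t - 5)^2*(t + 3)*(t^2 + 3*t - 4) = (t - 5)^2*(t - 1)*(t + 3)*(t + 4)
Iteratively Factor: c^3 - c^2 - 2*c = (c - 2)*(c^2 + c) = c*(c - 2)*(c + 1)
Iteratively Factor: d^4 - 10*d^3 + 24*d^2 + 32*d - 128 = (d - 4)*(d^3 - 6*d^2 + 32) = (d - 4)^2*(d^2 - 2*d - 8) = (d - 4)^2*(d + 2)*(d - 4)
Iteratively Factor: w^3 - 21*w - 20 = (w - 5)*(w^2 + 5*w + 4) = (w - 5)*(w + 1)*(w + 4)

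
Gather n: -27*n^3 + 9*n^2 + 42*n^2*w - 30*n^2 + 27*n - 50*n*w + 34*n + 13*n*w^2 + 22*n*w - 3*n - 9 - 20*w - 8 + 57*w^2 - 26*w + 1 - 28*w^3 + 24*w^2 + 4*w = -27*n^3 + n^2*(42*w - 21) + n*(13*w^2 - 28*w + 58) - 28*w^3 + 81*w^2 - 42*w - 16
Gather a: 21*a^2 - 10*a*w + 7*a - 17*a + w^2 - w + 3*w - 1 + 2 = 21*a^2 + a*(-10*w - 10) + w^2 + 2*w + 1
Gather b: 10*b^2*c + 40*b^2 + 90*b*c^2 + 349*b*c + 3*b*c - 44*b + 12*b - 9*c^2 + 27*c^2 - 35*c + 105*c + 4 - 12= b^2*(10*c + 40) + b*(90*c^2 + 352*c - 32) + 18*c^2 + 70*c - 8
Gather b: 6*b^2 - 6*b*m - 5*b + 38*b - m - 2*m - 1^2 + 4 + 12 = 6*b^2 + b*(33 - 6*m) - 3*m + 15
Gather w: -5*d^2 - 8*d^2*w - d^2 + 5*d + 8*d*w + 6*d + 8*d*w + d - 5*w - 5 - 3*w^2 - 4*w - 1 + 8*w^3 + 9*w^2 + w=-6*d^2 + 12*d + 8*w^3 + 6*w^2 + w*(-8*d^2 + 16*d - 8) - 6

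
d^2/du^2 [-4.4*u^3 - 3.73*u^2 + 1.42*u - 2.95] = -26.4*u - 7.46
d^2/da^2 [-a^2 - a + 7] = -2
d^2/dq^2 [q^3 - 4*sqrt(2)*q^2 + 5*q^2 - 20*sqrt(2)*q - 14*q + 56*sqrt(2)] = 6*q - 8*sqrt(2) + 10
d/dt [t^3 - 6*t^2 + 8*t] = 3*t^2 - 12*t + 8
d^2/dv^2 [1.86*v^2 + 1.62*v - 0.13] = 3.72000000000000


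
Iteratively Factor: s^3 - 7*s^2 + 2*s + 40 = (s - 4)*(s^2 - 3*s - 10) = (s - 4)*(s + 2)*(s - 5)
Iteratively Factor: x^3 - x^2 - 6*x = (x + 2)*(x^2 - 3*x) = x*(x + 2)*(x - 3)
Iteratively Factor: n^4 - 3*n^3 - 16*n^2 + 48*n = (n - 4)*(n^3 + n^2 - 12*n) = (n - 4)*(n + 4)*(n^2 - 3*n) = n*(n - 4)*(n + 4)*(n - 3)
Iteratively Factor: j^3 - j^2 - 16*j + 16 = (j + 4)*(j^2 - 5*j + 4) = (j - 1)*(j + 4)*(j - 4)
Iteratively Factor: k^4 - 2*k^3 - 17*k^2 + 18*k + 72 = (k + 2)*(k^3 - 4*k^2 - 9*k + 36) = (k + 2)*(k + 3)*(k^2 - 7*k + 12) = (k - 4)*(k + 2)*(k + 3)*(k - 3)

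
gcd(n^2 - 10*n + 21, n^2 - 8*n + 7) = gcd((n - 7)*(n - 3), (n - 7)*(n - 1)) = n - 7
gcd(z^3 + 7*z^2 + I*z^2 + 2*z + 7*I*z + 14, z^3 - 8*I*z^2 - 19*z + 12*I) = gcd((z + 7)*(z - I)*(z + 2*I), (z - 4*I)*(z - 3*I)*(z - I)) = z - I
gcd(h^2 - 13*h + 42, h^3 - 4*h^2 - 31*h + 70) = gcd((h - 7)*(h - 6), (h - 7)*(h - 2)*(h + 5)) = h - 7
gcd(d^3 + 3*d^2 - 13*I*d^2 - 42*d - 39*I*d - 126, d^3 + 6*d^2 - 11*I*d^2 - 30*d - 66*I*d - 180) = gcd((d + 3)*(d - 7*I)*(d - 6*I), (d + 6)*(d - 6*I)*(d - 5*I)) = d - 6*I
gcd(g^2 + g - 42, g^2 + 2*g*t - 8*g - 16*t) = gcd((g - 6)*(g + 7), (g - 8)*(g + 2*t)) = 1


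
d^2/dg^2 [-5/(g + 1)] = -10/(g + 1)^3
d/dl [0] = 0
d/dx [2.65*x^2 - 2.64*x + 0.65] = 5.3*x - 2.64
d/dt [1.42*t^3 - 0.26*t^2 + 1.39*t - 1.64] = 4.26*t^2 - 0.52*t + 1.39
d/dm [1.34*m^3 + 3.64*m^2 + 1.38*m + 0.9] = 4.02*m^2 + 7.28*m + 1.38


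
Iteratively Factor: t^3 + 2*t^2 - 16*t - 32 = (t + 4)*(t^2 - 2*t - 8) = (t + 2)*(t + 4)*(t - 4)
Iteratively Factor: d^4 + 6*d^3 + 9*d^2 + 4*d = (d)*(d^3 + 6*d^2 + 9*d + 4) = d*(d + 1)*(d^2 + 5*d + 4) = d*(d + 1)^2*(d + 4)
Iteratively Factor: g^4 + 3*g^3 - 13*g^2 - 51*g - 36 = (g + 1)*(g^3 + 2*g^2 - 15*g - 36) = (g + 1)*(g + 3)*(g^2 - g - 12) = (g + 1)*(g + 3)^2*(g - 4)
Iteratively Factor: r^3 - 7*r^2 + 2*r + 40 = (r + 2)*(r^2 - 9*r + 20) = (r - 4)*(r + 2)*(r - 5)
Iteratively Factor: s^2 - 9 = (s + 3)*(s - 3)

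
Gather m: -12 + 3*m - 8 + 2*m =5*m - 20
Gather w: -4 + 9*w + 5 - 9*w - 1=0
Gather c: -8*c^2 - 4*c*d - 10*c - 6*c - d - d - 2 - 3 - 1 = -8*c^2 + c*(-4*d - 16) - 2*d - 6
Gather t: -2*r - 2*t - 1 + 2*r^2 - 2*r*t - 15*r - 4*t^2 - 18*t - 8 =2*r^2 - 17*r - 4*t^2 + t*(-2*r - 20) - 9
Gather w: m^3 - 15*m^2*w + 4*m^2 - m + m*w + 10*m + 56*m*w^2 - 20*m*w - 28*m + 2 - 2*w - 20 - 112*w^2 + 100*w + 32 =m^3 + 4*m^2 - 19*m + w^2*(56*m - 112) + w*(-15*m^2 - 19*m + 98) + 14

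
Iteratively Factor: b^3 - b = (b)*(b^2 - 1) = b*(b + 1)*(b - 1)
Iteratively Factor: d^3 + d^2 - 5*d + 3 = (d - 1)*(d^2 + 2*d - 3) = (d - 1)*(d + 3)*(d - 1)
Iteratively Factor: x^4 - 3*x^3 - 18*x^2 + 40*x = (x + 4)*(x^3 - 7*x^2 + 10*x) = (x - 5)*(x + 4)*(x^2 - 2*x) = x*(x - 5)*(x + 4)*(x - 2)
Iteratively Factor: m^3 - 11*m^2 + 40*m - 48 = (m - 4)*(m^2 - 7*m + 12) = (m - 4)*(m - 3)*(m - 4)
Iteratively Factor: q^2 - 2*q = (q)*(q - 2)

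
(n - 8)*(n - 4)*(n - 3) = n^3 - 15*n^2 + 68*n - 96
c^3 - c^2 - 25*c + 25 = (c - 5)*(c - 1)*(c + 5)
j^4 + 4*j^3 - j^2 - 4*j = j*(j - 1)*(j + 1)*(j + 4)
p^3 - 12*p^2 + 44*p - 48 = (p - 6)*(p - 4)*(p - 2)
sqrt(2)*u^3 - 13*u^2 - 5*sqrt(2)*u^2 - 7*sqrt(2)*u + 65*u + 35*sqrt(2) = (u - 5)*(u - 7*sqrt(2))*(sqrt(2)*u + 1)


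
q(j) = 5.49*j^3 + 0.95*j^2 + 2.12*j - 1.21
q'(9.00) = 1353.29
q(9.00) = 4097.03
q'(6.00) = 606.44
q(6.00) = 1231.55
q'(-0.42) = 4.23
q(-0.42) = -2.34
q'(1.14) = 25.69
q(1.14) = 10.58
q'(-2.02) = 65.49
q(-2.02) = -46.87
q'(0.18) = 3.00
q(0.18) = -0.77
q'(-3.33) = 178.43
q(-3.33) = -200.46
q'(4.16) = 295.05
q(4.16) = 419.28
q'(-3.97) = 254.16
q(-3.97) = -338.17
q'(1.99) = 71.12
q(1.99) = 50.04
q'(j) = 16.47*j^2 + 1.9*j + 2.12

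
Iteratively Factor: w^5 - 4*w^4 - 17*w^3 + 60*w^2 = (w - 3)*(w^4 - w^3 - 20*w^2) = (w - 3)*(w + 4)*(w^3 - 5*w^2) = w*(w - 3)*(w + 4)*(w^2 - 5*w) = w^2*(w - 3)*(w + 4)*(w - 5)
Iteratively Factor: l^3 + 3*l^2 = (l)*(l^2 + 3*l) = l^2*(l + 3)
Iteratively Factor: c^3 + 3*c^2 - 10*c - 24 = (c - 3)*(c^2 + 6*c + 8) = (c - 3)*(c + 4)*(c + 2)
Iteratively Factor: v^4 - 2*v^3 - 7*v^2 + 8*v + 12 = (v + 1)*(v^3 - 3*v^2 - 4*v + 12) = (v - 3)*(v + 1)*(v^2 - 4) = (v - 3)*(v - 2)*(v + 1)*(v + 2)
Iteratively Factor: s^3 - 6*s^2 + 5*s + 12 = (s + 1)*(s^2 - 7*s + 12) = (s - 3)*(s + 1)*(s - 4)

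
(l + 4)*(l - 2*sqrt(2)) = l^2 - 2*sqrt(2)*l + 4*l - 8*sqrt(2)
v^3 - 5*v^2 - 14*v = v*(v - 7)*(v + 2)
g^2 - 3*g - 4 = (g - 4)*(g + 1)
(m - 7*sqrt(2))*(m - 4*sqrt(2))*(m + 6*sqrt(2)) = m^3 - 5*sqrt(2)*m^2 - 76*m + 336*sqrt(2)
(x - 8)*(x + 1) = x^2 - 7*x - 8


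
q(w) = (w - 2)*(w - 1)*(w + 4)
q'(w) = (w - 2)*(w - 1) + (w - 2)*(w + 4) + (w - 1)*(w + 4) = 3*w^2 + 2*w - 10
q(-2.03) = 24.06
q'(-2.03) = -1.70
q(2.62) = 6.65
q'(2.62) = 15.83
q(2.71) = 8.15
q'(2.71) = 17.45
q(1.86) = -0.71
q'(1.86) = 4.10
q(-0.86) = 16.70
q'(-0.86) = -9.50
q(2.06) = 0.39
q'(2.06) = 6.85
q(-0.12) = 9.21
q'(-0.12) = -10.20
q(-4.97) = -40.36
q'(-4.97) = 54.16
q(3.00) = 14.00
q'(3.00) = 23.00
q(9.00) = 728.00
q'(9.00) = 251.00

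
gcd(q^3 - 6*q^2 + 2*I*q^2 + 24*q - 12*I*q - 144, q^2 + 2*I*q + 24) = q^2 + 2*I*q + 24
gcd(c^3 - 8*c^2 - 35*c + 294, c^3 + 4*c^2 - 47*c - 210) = c^2 - c - 42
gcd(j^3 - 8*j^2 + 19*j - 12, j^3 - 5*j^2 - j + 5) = j - 1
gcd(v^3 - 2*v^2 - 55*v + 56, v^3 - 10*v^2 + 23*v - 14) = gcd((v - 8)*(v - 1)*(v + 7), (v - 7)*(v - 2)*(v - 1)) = v - 1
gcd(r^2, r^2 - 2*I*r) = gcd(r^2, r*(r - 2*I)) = r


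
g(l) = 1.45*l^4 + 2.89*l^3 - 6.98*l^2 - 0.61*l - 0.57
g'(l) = 5.8*l^3 + 8.67*l^2 - 13.96*l - 0.61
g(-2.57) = -30.91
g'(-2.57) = -5.92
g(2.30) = 36.84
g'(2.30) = 83.71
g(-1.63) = -20.40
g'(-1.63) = 20.06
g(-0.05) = -0.56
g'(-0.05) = 0.11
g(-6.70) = 1742.89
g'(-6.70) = -1262.31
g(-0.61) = -3.25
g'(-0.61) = 9.82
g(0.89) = -3.69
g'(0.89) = -2.08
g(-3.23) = -10.98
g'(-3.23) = -60.52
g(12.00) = 34048.11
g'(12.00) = 11102.75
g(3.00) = 130.26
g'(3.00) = 192.14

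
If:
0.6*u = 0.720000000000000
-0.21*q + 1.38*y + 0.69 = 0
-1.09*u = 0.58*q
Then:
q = -2.26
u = 1.20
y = -0.84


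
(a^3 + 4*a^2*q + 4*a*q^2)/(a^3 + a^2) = (a^2 + 4*a*q + 4*q^2)/(a*(a + 1))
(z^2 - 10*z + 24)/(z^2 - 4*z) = (z - 6)/z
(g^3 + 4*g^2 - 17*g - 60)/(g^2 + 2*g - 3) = (g^2 + g - 20)/(g - 1)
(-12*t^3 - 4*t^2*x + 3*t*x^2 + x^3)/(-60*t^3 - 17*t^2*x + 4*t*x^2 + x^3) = (-4*t^2 + x^2)/(-20*t^2 + t*x + x^2)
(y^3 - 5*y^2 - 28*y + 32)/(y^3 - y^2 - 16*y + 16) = (y - 8)/(y - 4)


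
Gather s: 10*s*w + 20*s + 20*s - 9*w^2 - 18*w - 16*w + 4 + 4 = s*(10*w + 40) - 9*w^2 - 34*w + 8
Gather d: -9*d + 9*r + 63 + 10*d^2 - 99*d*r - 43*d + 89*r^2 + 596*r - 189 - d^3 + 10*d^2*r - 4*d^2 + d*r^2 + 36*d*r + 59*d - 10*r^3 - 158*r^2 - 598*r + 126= -d^3 + d^2*(10*r + 6) + d*(r^2 - 63*r + 7) - 10*r^3 - 69*r^2 + 7*r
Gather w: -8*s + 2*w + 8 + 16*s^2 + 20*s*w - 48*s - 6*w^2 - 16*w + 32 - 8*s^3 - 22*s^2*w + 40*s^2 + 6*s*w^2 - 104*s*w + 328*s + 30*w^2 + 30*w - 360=-8*s^3 + 56*s^2 + 272*s + w^2*(6*s + 24) + w*(-22*s^2 - 84*s + 16) - 320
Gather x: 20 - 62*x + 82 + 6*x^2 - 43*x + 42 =6*x^2 - 105*x + 144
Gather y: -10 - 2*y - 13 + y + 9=-y - 14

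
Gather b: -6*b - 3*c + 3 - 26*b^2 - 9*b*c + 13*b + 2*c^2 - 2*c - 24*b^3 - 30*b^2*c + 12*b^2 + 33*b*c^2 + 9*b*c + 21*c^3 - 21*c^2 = -24*b^3 + b^2*(-30*c - 14) + b*(33*c^2 + 7) + 21*c^3 - 19*c^2 - 5*c + 3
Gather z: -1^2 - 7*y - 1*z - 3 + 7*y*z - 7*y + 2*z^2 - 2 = -14*y + 2*z^2 + z*(7*y - 1) - 6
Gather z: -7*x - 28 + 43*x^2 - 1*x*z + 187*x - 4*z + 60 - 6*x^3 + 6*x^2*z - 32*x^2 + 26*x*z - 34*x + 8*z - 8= -6*x^3 + 11*x^2 + 146*x + z*(6*x^2 + 25*x + 4) + 24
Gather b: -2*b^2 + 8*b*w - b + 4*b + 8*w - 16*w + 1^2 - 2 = -2*b^2 + b*(8*w + 3) - 8*w - 1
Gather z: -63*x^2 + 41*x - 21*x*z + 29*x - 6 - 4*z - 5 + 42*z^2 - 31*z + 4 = -63*x^2 + 70*x + 42*z^2 + z*(-21*x - 35) - 7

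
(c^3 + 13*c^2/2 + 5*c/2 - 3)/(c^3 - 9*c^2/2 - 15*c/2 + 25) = (2*c^3 + 13*c^2 + 5*c - 6)/(2*c^3 - 9*c^2 - 15*c + 50)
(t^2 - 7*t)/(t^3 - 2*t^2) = (t - 7)/(t*(t - 2))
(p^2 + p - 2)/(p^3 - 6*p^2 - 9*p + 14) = 1/(p - 7)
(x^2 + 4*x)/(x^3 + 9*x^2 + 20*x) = 1/(x + 5)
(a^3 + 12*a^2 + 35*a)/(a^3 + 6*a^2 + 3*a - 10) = a*(a + 7)/(a^2 + a - 2)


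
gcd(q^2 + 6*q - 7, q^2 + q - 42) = q + 7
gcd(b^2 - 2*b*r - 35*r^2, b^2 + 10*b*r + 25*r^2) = b + 5*r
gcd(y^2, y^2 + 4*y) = y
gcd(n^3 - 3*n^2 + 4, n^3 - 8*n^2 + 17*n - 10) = n - 2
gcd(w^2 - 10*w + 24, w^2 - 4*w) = w - 4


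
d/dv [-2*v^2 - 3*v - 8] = -4*v - 3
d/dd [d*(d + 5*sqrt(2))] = 2*d + 5*sqrt(2)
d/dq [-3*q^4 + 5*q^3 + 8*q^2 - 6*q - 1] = -12*q^3 + 15*q^2 + 16*q - 6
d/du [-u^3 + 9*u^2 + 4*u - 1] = -3*u^2 + 18*u + 4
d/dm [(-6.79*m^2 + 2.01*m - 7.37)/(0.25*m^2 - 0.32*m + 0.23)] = (1.6703*m^2 + 0.561599999999999*m - 1.8961)/(0.0625*m^4 - 0.16*m^3 + 0.2174*m^2 - 0.1472*m + 0.0529)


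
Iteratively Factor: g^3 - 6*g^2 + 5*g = (g)*(g^2 - 6*g + 5) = g*(g - 5)*(g - 1)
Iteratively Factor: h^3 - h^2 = (h)*(h^2 - h) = h*(h - 1)*(h)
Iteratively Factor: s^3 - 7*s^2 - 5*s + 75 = (s - 5)*(s^2 - 2*s - 15) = (s - 5)^2*(s + 3)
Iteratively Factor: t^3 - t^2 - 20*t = (t)*(t^2 - t - 20) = t*(t + 4)*(t - 5)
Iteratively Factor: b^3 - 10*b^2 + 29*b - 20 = (b - 5)*(b^2 - 5*b + 4) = (b - 5)*(b - 1)*(b - 4)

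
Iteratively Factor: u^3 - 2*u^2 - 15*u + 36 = (u - 3)*(u^2 + u - 12) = (u - 3)*(u + 4)*(u - 3)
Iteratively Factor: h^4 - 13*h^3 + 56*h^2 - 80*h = (h - 4)*(h^3 - 9*h^2 + 20*h) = h*(h - 4)*(h^2 - 9*h + 20) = h*(h - 5)*(h - 4)*(h - 4)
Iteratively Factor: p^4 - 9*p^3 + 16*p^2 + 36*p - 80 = (p + 2)*(p^3 - 11*p^2 + 38*p - 40) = (p - 4)*(p + 2)*(p^2 - 7*p + 10) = (p - 4)*(p - 2)*(p + 2)*(p - 5)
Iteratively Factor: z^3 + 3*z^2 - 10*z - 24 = (z - 3)*(z^2 + 6*z + 8) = (z - 3)*(z + 4)*(z + 2)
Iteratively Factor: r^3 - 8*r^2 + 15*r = (r)*(r^2 - 8*r + 15) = r*(r - 3)*(r - 5)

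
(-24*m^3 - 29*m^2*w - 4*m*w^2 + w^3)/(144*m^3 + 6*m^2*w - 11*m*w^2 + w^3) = (m + w)/(-6*m + w)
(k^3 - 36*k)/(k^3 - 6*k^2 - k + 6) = k*(k + 6)/(k^2 - 1)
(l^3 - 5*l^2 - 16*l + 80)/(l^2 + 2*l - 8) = (l^2 - 9*l + 20)/(l - 2)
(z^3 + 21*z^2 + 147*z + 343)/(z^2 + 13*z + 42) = (z^2 + 14*z + 49)/(z + 6)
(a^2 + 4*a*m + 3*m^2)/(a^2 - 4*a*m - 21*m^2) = (a + m)/(a - 7*m)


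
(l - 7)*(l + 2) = l^2 - 5*l - 14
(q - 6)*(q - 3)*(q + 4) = q^3 - 5*q^2 - 18*q + 72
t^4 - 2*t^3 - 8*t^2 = t^2*(t - 4)*(t + 2)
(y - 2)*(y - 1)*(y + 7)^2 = y^4 + 11*y^3 + 9*y^2 - 119*y + 98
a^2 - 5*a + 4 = (a - 4)*(a - 1)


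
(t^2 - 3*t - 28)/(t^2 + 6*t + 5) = (t^2 - 3*t - 28)/(t^2 + 6*t + 5)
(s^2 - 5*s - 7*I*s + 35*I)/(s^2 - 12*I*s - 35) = (s - 5)/(s - 5*I)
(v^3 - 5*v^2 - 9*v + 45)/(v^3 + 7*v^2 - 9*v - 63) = (v - 5)/(v + 7)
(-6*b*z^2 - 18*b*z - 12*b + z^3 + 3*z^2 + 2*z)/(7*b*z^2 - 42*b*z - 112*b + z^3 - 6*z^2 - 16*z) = (-6*b*z - 6*b + z^2 + z)/(7*b*z - 56*b + z^2 - 8*z)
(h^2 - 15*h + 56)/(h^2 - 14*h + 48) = (h - 7)/(h - 6)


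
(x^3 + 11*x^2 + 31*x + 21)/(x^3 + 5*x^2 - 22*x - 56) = (x^2 + 4*x + 3)/(x^2 - 2*x - 8)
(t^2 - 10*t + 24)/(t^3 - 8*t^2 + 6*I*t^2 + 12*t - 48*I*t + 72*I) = (t - 4)/(t^2 + t*(-2 + 6*I) - 12*I)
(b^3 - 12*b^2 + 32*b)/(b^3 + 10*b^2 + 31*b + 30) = b*(b^2 - 12*b + 32)/(b^3 + 10*b^2 + 31*b + 30)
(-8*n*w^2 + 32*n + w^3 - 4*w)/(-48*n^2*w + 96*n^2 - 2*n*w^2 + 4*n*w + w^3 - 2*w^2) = (w + 2)/(6*n + w)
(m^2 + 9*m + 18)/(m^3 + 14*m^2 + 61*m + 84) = (m + 6)/(m^2 + 11*m + 28)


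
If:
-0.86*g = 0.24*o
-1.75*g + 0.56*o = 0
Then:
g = 0.00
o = 0.00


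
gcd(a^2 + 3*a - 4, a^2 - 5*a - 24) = 1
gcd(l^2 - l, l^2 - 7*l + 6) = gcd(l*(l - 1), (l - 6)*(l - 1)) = l - 1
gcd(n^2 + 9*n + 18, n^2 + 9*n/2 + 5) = 1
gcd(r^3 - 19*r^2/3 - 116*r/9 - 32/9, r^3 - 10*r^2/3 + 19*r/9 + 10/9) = r + 1/3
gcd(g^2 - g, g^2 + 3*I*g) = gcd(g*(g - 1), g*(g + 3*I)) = g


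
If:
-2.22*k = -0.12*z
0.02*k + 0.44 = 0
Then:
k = -22.00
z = -407.00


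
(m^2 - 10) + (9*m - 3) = m^2 + 9*m - 13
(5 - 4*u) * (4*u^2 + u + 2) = -16*u^3 + 16*u^2 - 3*u + 10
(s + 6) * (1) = s + 6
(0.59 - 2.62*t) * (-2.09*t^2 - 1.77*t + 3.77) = 5.4758*t^3 + 3.4043*t^2 - 10.9217*t + 2.2243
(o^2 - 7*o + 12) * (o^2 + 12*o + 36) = o^4 + 5*o^3 - 36*o^2 - 108*o + 432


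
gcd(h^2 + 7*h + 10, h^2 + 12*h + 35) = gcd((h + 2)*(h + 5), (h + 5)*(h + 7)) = h + 5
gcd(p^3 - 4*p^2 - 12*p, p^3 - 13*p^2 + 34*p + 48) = p - 6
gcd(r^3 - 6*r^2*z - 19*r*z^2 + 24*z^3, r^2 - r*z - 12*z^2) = r + 3*z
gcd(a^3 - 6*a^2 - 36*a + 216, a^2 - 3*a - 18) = a - 6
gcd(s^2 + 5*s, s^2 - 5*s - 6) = 1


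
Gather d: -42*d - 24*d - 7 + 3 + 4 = -66*d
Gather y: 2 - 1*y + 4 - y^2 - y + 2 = -y^2 - 2*y + 8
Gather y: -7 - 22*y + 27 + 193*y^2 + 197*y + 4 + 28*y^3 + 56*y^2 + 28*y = 28*y^3 + 249*y^2 + 203*y + 24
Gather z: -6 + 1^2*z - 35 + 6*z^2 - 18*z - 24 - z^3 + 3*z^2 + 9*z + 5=-z^3 + 9*z^2 - 8*z - 60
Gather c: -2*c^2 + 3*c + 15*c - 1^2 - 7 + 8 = -2*c^2 + 18*c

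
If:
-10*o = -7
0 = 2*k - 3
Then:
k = 3/2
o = 7/10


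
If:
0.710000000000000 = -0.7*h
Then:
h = -1.01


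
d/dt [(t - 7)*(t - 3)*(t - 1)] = 3*t^2 - 22*t + 31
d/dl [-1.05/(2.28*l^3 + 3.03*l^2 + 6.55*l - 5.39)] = (7.182*l^2 + 6.363*l + 6.8775)/(2.28*l^3 + 3.03*l^2 + 6.55*l - 5.39)^2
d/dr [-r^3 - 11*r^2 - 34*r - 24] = -3*r^2 - 22*r - 34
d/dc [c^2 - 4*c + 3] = 2*c - 4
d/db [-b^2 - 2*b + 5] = -2*b - 2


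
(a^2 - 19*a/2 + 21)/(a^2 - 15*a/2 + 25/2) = (2*a^2 - 19*a + 42)/(2*a^2 - 15*a + 25)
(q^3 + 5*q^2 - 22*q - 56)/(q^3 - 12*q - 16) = (q + 7)/(q + 2)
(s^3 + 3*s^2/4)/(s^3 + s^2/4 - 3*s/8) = 2*s/(2*s - 1)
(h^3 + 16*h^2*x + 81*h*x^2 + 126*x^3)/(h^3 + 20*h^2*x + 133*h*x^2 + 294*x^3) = (h + 3*x)/(h + 7*x)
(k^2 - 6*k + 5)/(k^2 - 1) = (k - 5)/(k + 1)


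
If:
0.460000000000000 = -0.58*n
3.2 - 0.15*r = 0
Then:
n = -0.79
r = 21.33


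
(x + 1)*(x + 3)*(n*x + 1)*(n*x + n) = n^2*x^4 + 5*n^2*x^3 + 7*n^2*x^2 + 3*n^2*x + n*x^3 + 5*n*x^2 + 7*n*x + 3*n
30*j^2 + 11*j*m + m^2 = (5*j + m)*(6*j + m)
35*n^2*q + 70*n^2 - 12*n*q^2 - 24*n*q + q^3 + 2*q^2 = (-7*n + q)*(-5*n + q)*(q + 2)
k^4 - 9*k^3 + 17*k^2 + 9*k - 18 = (k - 6)*(k - 3)*(k - 1)*(k + 1)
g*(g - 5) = g^2 - 5*g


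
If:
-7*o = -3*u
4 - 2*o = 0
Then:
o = 2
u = 14/3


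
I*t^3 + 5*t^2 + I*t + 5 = (t - 5*I)*(t + I)*(I*t + 1)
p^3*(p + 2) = p^4 + 2*p^3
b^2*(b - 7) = b^3 - 7*b^2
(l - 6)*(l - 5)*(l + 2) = l^3 - 9*l^2 + 8*l + 60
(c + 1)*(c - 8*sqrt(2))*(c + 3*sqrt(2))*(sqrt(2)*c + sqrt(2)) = sqrt(2)*c^4 - 10*c^3 + 2*sqrt(2)*c^3 - 47*sqrt(2)*c^2 - 20*c^2 - 96*sqrt(2)*c - 10*c - 48*sqrt(2)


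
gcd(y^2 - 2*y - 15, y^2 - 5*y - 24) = y + 3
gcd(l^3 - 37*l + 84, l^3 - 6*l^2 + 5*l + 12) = l^2 - 7*l + 12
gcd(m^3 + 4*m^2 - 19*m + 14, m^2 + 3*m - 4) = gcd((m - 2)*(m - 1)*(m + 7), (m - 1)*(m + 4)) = m - 1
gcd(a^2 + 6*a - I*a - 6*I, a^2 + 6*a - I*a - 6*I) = a^2 + a*(6 - I) - 6*I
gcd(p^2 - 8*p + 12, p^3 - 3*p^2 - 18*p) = p - 6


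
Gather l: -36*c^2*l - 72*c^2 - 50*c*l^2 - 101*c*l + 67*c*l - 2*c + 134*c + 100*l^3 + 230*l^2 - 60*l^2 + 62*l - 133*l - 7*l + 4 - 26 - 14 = -72*c^2 + 132*c + 100*l^3 + l^2*(170 - 50*c) + l*(-36*c^2 - 34*c - 78) - 36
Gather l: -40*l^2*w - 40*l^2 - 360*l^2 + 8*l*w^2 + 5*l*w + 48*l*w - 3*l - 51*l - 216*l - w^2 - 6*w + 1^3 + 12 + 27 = l^2*(-40*w - 400) + l*(8*w^2 + 53*w - 270) - w^2 - 6*w + 40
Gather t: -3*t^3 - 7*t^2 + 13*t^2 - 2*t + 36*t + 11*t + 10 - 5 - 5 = -3*t^3 + 6*t^2 + 45*t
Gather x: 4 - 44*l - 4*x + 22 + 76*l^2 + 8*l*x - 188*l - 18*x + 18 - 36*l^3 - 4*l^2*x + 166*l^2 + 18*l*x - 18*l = -36*l^3 + 242*l^2 - 250*l + x*(-4*l^2 + 26*l - 22) + 44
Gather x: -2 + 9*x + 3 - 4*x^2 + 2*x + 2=-4*x^2 + 11*x + 3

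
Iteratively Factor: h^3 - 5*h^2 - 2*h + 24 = (h - 4)*(h^2 - h - 6) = (h - 4)*(h - 3)*(h + 2)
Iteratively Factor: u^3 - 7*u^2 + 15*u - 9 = (u - 3)*(u^2 - 4*u + 3) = (u - 3)*(u - 1)*(u - 3)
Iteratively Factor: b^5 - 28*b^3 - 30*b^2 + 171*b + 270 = (b - 3)*(b^4 + 3*b^3 - 19*b^2 - 87*b - 90) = (b - 3)*(b + 3)*(b^3 - 19*b - 30) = (b - 5)*(b - 3)*(b + 3)*(b^2 + 5*b + 6) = (b - 5)*(b - 3)*(b + 3)^2*(b + 2)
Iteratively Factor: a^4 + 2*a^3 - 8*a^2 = (a)*(a^3 + 2*a^2 - 8*a) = a^2*(a^2 + 2*a - 8) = a^2*(a - 2)*(a + 4)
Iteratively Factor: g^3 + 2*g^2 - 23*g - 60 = (g + 3)*(g^2 - g - 20) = (g + 3)*(g + 4)*(g - 5)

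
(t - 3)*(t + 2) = t^2 - t - 6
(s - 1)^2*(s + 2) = s^3 - 3*s + 2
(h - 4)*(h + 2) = h^2 - 2*h - 8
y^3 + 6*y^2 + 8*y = y*(y + 2)*(y + 4)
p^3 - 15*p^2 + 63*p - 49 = (p - 7)^2*(p - 1)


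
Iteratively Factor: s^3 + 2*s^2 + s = (s + 1)*(s^2 + s) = s*(s + 1)*(s + 1)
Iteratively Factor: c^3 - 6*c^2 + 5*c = (c - 1)*(c^2 - 5*c) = (c - 5)*(c - 1)*(c)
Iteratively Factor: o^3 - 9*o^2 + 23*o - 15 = (o - 5)*(o^2 - 4*o + 3) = (o - 5)*(o - 1)*(o - 3)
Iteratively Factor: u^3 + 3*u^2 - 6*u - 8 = (u + 1)*(u^2 + 2*u - 8) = (u + 1)*(u + 4)*(u - 2)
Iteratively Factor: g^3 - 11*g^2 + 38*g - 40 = (g - 4)*(g^2 - 7*g + 10) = (g - 5)*(g - 4)*(g - 2)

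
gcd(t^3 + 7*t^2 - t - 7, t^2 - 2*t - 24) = 1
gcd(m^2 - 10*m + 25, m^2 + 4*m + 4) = 1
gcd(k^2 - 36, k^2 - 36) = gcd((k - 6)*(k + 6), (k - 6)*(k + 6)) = k^2 - 36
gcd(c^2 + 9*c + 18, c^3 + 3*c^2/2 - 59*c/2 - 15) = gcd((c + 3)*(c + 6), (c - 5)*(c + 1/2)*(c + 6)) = c + 6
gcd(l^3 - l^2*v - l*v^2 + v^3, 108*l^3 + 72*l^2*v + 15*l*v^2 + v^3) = 1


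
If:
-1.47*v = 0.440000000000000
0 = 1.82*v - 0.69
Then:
No Solution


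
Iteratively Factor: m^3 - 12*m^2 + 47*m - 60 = (m - 5)*(m^2 - 7*m + 12) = (m - 5)*(m - 3)*(m - 4)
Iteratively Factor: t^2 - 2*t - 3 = (t + 1)*(t - 3)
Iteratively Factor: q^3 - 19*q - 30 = (q + 2)*(q^2 - 2*q - 15) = (q + 2)*(q + 3)*(q - 5)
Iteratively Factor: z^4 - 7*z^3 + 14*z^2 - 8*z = (z - 2)*(z^3 - 5*z^2 + 4*z) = (z - 2)*(z - 1)*(z^2 - 4*z) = (z - 4)*(z - 2)*(z - 1)*(z)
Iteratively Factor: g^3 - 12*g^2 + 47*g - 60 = (g - 5)*(g^2 - 7*g + 12) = (g - 5)*(g - 3)*(g - 4)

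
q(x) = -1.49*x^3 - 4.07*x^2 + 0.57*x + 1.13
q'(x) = -4.47*x^2 - 8.14*x + 0.57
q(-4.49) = 51.39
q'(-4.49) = -53.00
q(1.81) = -20.01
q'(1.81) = -28.81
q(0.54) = 0.02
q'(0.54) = -5.13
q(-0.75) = -0.96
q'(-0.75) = 4.16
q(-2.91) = 1.72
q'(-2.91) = -13.60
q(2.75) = -59.07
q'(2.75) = -55.62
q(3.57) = -116.50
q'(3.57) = -85.46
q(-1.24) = -2.99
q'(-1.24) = 3.79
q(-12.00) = 1982.93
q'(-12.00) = -545.43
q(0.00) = 1.13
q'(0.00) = 0.57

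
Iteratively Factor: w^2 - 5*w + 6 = (w - 3)*(w - 2)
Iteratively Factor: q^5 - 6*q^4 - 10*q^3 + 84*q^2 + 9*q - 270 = (q + 2)*(q^4 - 8*q^3 + 6*q^2 + 72*q - 135) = (q + 2)*(q + 3)*(q^3 - 11*q^2 + 39*q - 45) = (q - 3)*(q + 2)*(q + 3)*(q^2 - 8*q + 15) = (q - 3)^2*(q + 2)*(q + 3)*(q - 5)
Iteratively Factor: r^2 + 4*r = (r)*(r + 4)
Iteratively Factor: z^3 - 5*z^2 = (z)*(z^2 - 5*z) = z*(z - 5)*(z)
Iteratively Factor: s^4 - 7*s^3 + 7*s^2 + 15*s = (s - 5)*(s^3 - 2*s^2 - 3*s) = (s - 5)*(s - 3)*(s^2 + s) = (s - 5)*(s - 3)*(s + 1)*(s)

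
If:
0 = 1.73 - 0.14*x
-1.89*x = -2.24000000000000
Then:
No Solution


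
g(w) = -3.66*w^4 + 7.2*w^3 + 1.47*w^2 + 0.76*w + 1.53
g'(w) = -14.64*w^3 + 21.6*w^2 + 2.94*w + 0.76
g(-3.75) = -1084.11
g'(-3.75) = 1065.52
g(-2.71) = -330.44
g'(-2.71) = 442.80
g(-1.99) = -108.30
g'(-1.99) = 195.82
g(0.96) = 6.88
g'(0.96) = 10.54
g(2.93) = -72.26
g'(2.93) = -173.44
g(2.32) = -4.92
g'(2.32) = -58.97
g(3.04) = -92.88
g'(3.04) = -201.99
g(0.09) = 1.62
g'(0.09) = 1.19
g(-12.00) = -88131.27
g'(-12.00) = 28373.80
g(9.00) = -18637.02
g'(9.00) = -8895.74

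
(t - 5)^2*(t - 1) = t^3 - 11*t^2 + 35*t - 25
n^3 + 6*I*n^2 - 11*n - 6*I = (n + I)*(n + 2*I)*(n + 3*I)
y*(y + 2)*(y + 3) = y^3 + 5*y^2 + 6*y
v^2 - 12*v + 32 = (v - 8)*(v - 4)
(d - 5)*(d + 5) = d^2 - 25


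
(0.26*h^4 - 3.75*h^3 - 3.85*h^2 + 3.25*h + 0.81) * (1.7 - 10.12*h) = -2.6312*h^5 + 38.392*h^4 + 32.587*h^3 - 39.435*h^2 - 2.6722*h + 1.377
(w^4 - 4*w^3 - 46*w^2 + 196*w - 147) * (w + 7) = w^5 + 3*w^4 - 74*w^3 - 126*w^2 + 1225*w - 1029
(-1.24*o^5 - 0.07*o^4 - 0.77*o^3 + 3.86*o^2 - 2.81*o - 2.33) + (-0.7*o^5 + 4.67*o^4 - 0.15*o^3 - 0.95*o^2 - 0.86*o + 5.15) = -1.94*o^5 + 4.6*o^4 - 0.92*o^3 + 2.91*o^2 - 3.67*o + 2.82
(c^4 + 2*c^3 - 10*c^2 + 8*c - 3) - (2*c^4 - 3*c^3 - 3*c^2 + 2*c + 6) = -c^4 + 5*c^3 - 7*c^2 + 6*c - 9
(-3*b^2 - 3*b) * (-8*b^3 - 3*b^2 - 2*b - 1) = 24*b^5 + 33*b^4 + 15*b^3 + 9*b^2 + 3*b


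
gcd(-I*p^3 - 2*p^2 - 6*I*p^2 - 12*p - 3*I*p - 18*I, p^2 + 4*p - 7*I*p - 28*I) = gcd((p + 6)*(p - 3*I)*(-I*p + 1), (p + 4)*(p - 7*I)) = 1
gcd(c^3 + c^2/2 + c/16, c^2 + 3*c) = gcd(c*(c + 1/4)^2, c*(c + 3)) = c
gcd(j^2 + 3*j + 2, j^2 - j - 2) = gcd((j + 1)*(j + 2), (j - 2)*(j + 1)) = j + 1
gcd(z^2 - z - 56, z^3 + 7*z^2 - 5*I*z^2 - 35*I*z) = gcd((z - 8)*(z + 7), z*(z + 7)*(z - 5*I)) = z + 7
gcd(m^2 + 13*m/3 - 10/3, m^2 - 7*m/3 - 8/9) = 1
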